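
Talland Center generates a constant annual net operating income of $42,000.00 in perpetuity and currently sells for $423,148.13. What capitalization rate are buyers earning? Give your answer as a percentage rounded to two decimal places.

9.93%

P = C/r ⇒ r = C/P = $42,000.00/$423,148.13 = 0.099256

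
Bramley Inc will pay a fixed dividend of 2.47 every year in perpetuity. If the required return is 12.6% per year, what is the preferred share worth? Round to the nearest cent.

19.60

Level perpetuity: PV = C / r = 2.47 / 0.126 = 19.60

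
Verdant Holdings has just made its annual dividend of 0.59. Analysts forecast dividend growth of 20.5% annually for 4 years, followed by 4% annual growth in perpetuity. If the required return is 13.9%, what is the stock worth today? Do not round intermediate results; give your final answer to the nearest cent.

10.49

D_1 = 0.71095
D_2 = 0.85669
D_3 = 1.03232
D_4 = 1.24394
Terminal value at year 4: TV = D_4×(1+g_2)/(r−g_2) = 1.29370/0.099 = 13.06768
P_0 = D_1/(1+r)^1 + D_2/(1+r)^2 + D_3/(1+r)^3 + D_4/(1+r)^4 + TV/(1+r)^4
    = 0.62419 + 0.66036 + 0.69862 + 0.73910 + 7.76432 = 10.48659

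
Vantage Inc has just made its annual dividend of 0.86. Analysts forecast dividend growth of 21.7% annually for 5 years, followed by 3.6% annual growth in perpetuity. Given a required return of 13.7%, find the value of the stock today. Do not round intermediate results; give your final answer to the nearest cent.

D_1 = 1.04662
D_2 = 1.27374
D_3 = 1.55014
D_4 = 1.88652
D_5 = 2.29589
Terminal value at year 5: TV = D_5×(1+g_2)/(r−g_2) = 2.37854/0.101 = 23.54994
P_0 = D_1/(1+r)^1 + D_2/(1+r)^2 + D_3/(1+r)^3 + D_4/(1+r)^4 + D_5/(1+r)^5 + TV/(1+r)^5
    = 0.92051 + 0.98528 + 1.05460 + 1.12880 + 1.20823 + 12.39331 = 17.69074

17.69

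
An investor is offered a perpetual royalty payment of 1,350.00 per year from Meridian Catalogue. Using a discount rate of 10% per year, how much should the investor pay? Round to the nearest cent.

Level perpetuity: PV = C / r = 1,350.00 / 0.1 = 13,500.00

13500.00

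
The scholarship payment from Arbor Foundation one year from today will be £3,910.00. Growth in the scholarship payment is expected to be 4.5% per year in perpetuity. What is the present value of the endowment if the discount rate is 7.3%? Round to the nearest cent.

£139642.86

Growing perpetuity: P = D₁ / (r − g) = £3,910.0000 / (0.073 − 0.045) = £139,642.86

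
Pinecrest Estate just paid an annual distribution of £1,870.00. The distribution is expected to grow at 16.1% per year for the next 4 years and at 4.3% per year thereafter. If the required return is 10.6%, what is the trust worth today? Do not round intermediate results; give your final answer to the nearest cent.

£46049.19

D_1 = 2171.07000
D_2 = 2520.61227
D_3 = 2926.43085
D_4 = 3397.58621
Terminal value at year 4: TV = D_4×(1+g_2)/(r−g_2) = 3543.68242/0.063 = 56248.92728
P_0 = D_1/(1+r)^1 + D_2/(1+r)^2 + D_3/(1+r)^3 + D_4/(1+r)^4 + TV/(1+r)^4
    = 1962.99277 + 2060.60995 + 2163.08151 + 2270.64885 + 37591.85325 = 46049.18632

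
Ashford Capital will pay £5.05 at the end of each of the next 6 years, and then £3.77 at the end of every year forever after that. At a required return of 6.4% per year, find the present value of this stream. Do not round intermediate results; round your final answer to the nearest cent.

£65.12

PV of 6-year annuity: £5.05 × [1 − (1+0.064)^−6] / 0.064 = 24.52344
Perpetuity value at year 6: £3.77 / 0.064 = 58.90625
PV of perpetuity: 58.90625 / (1+0.064)^6 = 40.59865
Total PV = 24.52344 + 40.59865 = 65.12209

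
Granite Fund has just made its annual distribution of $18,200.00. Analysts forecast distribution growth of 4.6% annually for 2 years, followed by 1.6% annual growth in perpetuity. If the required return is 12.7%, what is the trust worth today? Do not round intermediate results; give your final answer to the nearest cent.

D_1 = 19037.20000
D_2 = 19912.91120
Terminal value at year 2: TV = D_2×(1+g_2)/(r−g_2) = 20231.51778/0.111 = 182265.92594
P_0 = D_1/(1+r)^1 + D_2/(1+r)^2 + TV/(1+r)^2
    = 16891.92547 + 15677.86516 + 143501.90094 = 176071.69157

$176071.69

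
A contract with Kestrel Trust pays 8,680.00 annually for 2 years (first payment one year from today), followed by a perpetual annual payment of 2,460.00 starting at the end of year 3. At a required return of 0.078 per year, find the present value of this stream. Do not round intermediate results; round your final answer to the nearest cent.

PV of 2-year annuity: 8,680.00 × [1 − (1+0.078)^−2] / 0.078 = 15521.28762
Perpetuity value at year 2: 2,460.00 / 0.078 = 31538.46154
PV of perpetuity: 31538.46154 / (1+0.078)^2 = 27139.57127
Total PV = 15521.28762 + 27139.57127 = 42660.85889

42660.86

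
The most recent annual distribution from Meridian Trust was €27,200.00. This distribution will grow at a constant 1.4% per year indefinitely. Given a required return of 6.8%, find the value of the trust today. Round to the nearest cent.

€510755.56

D₁ = D₀ × (1 + g) = €27,200.00 × 1.014 = €27,580.8000
Growing perpetuity: P = D₁ / (r − g) = €27,580.8000 / (0.068 − 0.014) = €510,755.56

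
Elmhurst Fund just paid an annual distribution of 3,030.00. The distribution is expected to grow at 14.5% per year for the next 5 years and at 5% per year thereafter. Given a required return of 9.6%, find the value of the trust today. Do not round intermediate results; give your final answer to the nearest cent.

103376.64

D_1 = 3469.35000
D_2 = 3972.40575
D_3 = 4548.40458
D_4 = 5207.92325
D_5 = 5963.07212
Terminal value at year 5: TV = D_5×(1+g_2)/(r−g_2) = 6261.22573/0.046 = 136113.60273
P_0 = D_1/(1+r)^1 + D_2/(1+r)^2 + D_3/(1+r)^3 + D_4/(1+r)^4 + D_5/(1+r)^5 + TV/(1+r)^5
    = 3165.46533 + 3306.98704 + 3454.83592 + 3609.29482 + 3770.65928 + 86069.39664 = 103376.63904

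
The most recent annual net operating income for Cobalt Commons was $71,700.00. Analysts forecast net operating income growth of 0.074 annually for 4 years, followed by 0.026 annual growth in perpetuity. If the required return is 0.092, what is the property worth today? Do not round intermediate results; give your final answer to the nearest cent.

D_1 = 77005.80000
D_2 = 82704.22920
D_3 = 88824.34216
D_4 = 95397.34348
Terminal value at year 4: TV = D_4×(1+g_2)/(r−g_2) = 97877.67441/0.066 = 1482995.06684
P_0 = D_1/(1+r)^1 + D_2/(1+r)^2 + D_3/(1+r)^3 + D_4/(1+r)^4 + TV/(1+r)^4
    = 70518.13187 + 69355.74508 + 68212.51851 + 67088.13634 + 1042915.57399 = 1318090.10579

$1318090.11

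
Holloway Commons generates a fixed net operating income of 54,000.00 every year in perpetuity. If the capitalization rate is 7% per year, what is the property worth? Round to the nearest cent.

771428.57

Level perpetuity: PV = C / r = 54,000.00 / 0.07 = 771,428.57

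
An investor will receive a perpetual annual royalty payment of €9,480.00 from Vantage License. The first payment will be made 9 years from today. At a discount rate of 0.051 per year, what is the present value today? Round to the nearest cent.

€124858.02

Value at end of year 8: C / r = €9,480.00 / 0.051 = €185,882.3529
Discount to today: PV = €185,882.3529 / (1 + 0.051)^8 = €185,882.3529 / 1.488750 = €124,858.02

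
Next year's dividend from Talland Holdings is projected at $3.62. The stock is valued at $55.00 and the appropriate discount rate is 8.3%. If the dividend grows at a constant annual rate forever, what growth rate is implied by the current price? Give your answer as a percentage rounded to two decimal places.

P = D₁/(r−g) ⇒ g = r − D₁/P = 0.083 − $3.62/$55.00 = 0.017182

1.72%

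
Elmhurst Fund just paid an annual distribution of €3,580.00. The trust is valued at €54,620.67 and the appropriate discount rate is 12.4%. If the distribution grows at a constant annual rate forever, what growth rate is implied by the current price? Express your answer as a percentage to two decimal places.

P = D₀(1+g)/(r−g) ⇒ P(r−g) = D₀(1+g) ⇒ g(P+D₀) = P·r − D₀
g = (P·r − D₀)/(P + D₀) = (€54,620.67×0.124 − €3,580.00) / (€54,620.67 + €3,580.00) = 0.054861

5.49%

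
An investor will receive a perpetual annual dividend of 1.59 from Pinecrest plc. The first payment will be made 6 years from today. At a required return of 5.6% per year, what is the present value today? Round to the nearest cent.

Value at end of year 5: C / r = 1.59 / 0.056 = 28.3929
Discount to today: PV = 28.3929 / (1 + 0.056)^5 = 28.3929 / 1.313166 = 21.62

21.62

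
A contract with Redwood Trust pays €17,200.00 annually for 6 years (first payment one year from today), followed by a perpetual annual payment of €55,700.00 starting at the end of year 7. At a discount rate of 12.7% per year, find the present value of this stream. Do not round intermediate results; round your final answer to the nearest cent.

€283382.57

PV of 6-year annuity: €17,200.00 × [1 − (1+0.127)^−6] / 0.127 = 69336.14979
Perpetuity value at year 6: €55,700.00 / 0.127 = 438582.67717
PV of perpetuity: 438582.67717 / (1+0.127)^6 = 214046.42465
Total PV = 69336.14979 + 214046.42465 = 283382.57444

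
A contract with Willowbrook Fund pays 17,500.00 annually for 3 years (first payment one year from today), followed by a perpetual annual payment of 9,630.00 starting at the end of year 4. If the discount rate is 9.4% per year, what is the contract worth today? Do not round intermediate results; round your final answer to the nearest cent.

122226.93

PV of 3-year annuity: 17,500.00 × [1 − (1+0.094)^−3] / 0.094 = 43983.75692
Perpetuity value at year 3: 9,630.00 / 0.094 = 102446.80851
PV of perpetuity: 102446.80851 / (1+0.094)^3 = 78243.17542
Total PV = 43983.75692 + 78243.17542 = 122226.93234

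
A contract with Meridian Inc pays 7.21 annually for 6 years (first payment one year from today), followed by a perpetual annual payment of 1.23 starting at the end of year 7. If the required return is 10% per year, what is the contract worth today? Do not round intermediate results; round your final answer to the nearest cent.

PV of 6-year annuity: 7.21 × [1 − (1+0.1)^−6] / 0.1 = 31.40143
Perpetuity value at year 6: 1.23 / 0.1 = 12.30000
PV of perpetuity: 12.30000 / (1+0.1)^6 = 6.94303
Total PV = 31.40143 + 6.94303 = 38.34446

38.34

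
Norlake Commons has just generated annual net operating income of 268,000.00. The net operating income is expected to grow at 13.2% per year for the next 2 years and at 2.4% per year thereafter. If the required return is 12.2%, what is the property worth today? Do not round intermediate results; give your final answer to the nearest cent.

3393652.73

D_1 = 303376.00000
D_2 = 343421.63200
Terminal value at year 2: TV = D_2×(1+g_2)/(r−g_2) = 351663.75117/0.098 = 3588405.62416
P_0 = D_1/(1+r)^1 + D_2/(1+r)^2 + TV/(1+r)^2
    = 270388.59180 + 272798.47230 + 2850465.66972 = 3393652.73382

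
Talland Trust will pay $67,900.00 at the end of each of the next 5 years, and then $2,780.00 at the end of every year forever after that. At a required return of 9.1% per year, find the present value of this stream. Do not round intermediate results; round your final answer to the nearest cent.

PV of 5-year annuity: $67,900.00 × [1 − (1+0.091)^−5] / 0.091 = 263423.46883
Perpetuity value at year 5: $2,780.00 / 0.091 = 30549.45055
PV of perpetuity: 30549.45055 / (1+0.091)^5 = 19764.21869
Total PV = 263423.46883 + 19764.21869 = 283187.68752

$283187.69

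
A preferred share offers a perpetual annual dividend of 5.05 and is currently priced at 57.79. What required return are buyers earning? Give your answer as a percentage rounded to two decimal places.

8.74%

P = C/r ⇒ r = C/P = 5.05/57.79 = 0.087385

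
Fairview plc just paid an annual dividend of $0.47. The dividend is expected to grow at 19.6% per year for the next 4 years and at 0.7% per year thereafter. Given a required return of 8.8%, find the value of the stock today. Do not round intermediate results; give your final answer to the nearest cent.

$10.93

D_1 = 0.56212
D_2 = 0.67230
D_3 = 0.80407
D_4 = 0.96166
Terminal value at year 4: TV = D_4×(1+g_2)/(r−g_2) = 0.96839/0.081 = 11.95548
P_0 = D_1/(1+r)^1 + D_2/(1+r)^2 + D_3/(1+r)^3 + D_4/(1+r)^4 + TV/(1+r)^4
    = 0.51665 + 0.56794 + 0.62432 + 0.68629 + 8.53201 = 10.92721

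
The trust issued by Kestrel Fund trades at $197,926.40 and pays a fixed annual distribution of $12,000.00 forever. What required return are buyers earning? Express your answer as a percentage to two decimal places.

6.06%

P = C/r ⇒ r = C/P = $12,000.00/$197,926.40 = 0.060629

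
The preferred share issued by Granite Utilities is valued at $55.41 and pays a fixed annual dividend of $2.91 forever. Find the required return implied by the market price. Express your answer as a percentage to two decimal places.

5.25%

P = C/r ⇒ r = C/P = $2.91/$55.41 = 0.052518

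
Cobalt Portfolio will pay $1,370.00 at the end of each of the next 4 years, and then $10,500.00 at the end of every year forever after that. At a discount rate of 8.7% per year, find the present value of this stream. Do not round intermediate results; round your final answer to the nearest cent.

PV of 4-year annuity: $1,370.00 × [1 − (1+0.087)^−4] / 0.087 = 4467.80072
Perpetuity value at year 4: $10,500.00 / 0.087 = 120689.65517
PV of perpetuity: 120689.65517 / (1+0.087)^4 = 86447.38690
Total PV = 4467.80072 + 86447.38690 = 90915.18762

$90915.19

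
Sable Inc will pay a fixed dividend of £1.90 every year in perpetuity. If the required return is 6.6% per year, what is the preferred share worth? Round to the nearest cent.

£28.79

Level perpetuity: PV = C / r = £1.90 / 0.066 = £28.79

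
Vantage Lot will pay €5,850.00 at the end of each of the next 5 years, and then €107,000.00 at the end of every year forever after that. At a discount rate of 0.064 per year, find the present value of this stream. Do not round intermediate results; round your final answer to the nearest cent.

€1250391.14

PV of 5-year annuity: €5,850.00 × [1 − (1+0.064)^−5] / 0.064 = 24376.47643
Perpetuity value at year 5: €107,000.00 / 0.064 = 1671875.00000
PV of perpetuity: 1671875.00000 / (1+0.064)^5 = 1226014.66181
Total PV = 24376.47643 + 1226014.66181 = 1250391.13824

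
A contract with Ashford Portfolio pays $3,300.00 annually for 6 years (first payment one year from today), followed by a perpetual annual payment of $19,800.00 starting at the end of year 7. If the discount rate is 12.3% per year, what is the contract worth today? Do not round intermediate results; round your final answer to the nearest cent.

PV of 6-year annuity: $3,300.00 × [1 − (1+0.123)^−6] / 0.123 = 13453.14415
Perpetuity value at year 6: $19,800.00 / 0.123 = 160975.60976
PV of perpetuity: 160975.60976 / (1+0.123)^6 = 80256.74488
Total PV = 13453.14415 + 80256.74488 = 93709.88902

$93709.89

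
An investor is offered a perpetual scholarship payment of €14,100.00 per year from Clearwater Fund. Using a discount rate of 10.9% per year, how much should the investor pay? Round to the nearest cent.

€129357.80

Level perpetuity: PV = C / r = €14,100.00 / 0.109 = €129,357.80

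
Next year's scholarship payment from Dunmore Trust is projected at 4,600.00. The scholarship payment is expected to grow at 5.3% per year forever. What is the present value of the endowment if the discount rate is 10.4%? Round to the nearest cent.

90196.08

Growing perpetuity: P = D₁ / (r − g) = 4,600.0000 / (0.104 − 0.053) = 90,196.08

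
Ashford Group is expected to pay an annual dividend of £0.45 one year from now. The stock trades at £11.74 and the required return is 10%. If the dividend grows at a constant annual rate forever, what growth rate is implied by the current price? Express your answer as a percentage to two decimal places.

P = D₁/(r−g) ⇒ g = r − D₁/P = 0.1 − £0.45/£11.74 = 0.061670

6.17%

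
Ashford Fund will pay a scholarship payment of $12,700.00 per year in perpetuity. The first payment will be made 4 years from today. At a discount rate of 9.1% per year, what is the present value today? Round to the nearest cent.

Value at end of year 3: C / r = $12,700.00 / 0.091 = $139,560.4396
Discount to today: PV = $139,560.4396 / (1 + 0.091)^3 = $139,560.4396 / 1.298597 = $107,470.20

$107470.20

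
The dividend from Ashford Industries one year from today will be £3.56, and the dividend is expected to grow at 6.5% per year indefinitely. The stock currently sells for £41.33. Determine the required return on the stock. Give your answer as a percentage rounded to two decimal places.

P = D₁/(r − g) ⇒ r = D₁/P + g = £3.5600/£41.33 + 0.065 = 0.086136 + 0.065 = 0.151136

15.11%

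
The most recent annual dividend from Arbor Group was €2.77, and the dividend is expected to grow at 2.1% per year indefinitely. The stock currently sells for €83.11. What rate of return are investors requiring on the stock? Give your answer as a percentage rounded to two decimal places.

5.50%

D₁ = €2.77 × 1.021 = €2.8282
P = D₁/(r − g) ⇒ r = D₁/P + g = €2.8282/€83.11 + 0.021 = 0.034029 + 0.021 = 0.055029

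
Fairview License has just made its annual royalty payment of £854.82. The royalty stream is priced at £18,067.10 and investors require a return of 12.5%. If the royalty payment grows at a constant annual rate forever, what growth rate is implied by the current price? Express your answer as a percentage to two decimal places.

7.42%

P = D₀(1+g)/(r−g) ⇒ P(r−g) = D₀(1+g) ⇒ g(P+D₀) = P·r − D₀
g = (P·r − D₀)/(P + D₀) = (£18,067.10×0.125 − £854.82) / (£18,067.10 + £854.82) = 0.074177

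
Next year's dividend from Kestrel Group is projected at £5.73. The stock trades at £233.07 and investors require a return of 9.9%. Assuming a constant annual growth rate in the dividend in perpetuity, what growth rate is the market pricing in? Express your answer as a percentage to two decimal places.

7.44%

P = D₁/(r−g) ⇒ g = r − D₁/P = 0.099 − £5.73/£233.07 = 0.074415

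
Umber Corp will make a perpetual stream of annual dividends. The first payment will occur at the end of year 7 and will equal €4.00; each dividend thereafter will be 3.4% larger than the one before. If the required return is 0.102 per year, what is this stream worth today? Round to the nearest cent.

Value at end of year 6: C₁ / (r − g) = €4.00 / (0.102 − 0.034) = €58.8235
Discount to today: PV = €58.8235 / (1 + 0.102)^6 = €58.8235 / 1.790975 = €32.84

€32.84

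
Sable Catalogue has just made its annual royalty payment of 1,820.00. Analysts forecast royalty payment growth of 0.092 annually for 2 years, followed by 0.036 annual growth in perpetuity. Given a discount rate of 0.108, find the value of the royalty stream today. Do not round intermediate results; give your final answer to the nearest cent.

28998.45

D_1 = 1987.44000
D_2 = 2170.28448
Terminal value at year 2: TV = D_2×(1+g_2)/(r−g_2) = 2248.41472/0.072 = 31227.98224
P_0 = D_1/(1+r)^1 + D_2/(1+r)^2 + TV/(1+r)^2
    = 1793.71841 + 1767.81634 + 25436.91290 = 28998.44765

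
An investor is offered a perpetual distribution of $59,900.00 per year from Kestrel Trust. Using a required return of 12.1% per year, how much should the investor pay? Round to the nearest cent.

$495041.32

Level perpetuity: PV = C / r = $59,900.00 / 0.121 = $495,041.32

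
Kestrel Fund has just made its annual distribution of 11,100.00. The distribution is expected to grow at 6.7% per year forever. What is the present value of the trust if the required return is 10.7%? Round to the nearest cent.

D₁ = D₀ × (1 + g) = 11,100.00 × 1.067 = 11,843.7000
Growing perpetuity: P = D₁ / (r − g) = 11,843.7000 / (0.107 − 0.067) = 296,092.50

296092.50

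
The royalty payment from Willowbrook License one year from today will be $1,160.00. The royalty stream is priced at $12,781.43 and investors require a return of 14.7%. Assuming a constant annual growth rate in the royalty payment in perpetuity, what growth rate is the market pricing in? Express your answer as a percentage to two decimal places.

5.62%

P = D₁/(r−g) ⇒ g = r − D₁/P = 0.147 − $1,160.00/$12,781.43 = 0.056243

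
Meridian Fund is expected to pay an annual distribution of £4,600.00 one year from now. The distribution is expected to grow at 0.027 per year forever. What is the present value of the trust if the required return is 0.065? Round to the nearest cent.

£121052.63

Growing perpetuity: P = D₁ / (r − g) = £4,600.0000 / (0.065 − 0.027) = £121,052.63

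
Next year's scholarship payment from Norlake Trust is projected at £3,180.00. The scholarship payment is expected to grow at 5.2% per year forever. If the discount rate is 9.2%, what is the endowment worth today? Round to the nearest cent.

Growing perpetuity: P = D₁ / (r − g) = £3,180.0000 / (0.092 − 0.052) = £79,500.00

£79500.00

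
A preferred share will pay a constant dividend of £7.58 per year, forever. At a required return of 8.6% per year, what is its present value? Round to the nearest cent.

Level perpetuity: PV = C / r = £7.58 / 0.086 = £88.14

£88.14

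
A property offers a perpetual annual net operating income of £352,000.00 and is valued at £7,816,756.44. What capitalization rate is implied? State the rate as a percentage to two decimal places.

4.50%

P = C/r ⇒ r = C/P = £352,000.00/£7,816,756.44 = 0.045031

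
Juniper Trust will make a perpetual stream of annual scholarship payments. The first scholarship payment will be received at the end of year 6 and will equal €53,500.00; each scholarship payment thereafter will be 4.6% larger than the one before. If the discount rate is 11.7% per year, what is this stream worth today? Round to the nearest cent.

€433340.79

Value at end of year 5: C₁ / (r − g) = €53,500.00 / (0.117 − 0.046) = €753,521.1268
Discount to today: PV = €753,521.1268 / (1 + 0.117)^5 = €753,521.1268 / 1.738865 = €433,340.79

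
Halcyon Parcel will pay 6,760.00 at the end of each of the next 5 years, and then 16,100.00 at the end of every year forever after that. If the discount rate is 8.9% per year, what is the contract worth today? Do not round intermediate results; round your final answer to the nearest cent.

PV of 5-year annuity: 6,760.00 × [1 − (1+0.089)^−5] / 0.089 = 26362.40904
Perpetuity value at year 5: 16,100.00 / 0.089 = 180898.87640
PV of perpetuity: 180898.87640 / (1+0.089)^5 = 118112.66552
Total PV = 26362.40904 + 118112.66552 = 144475.07456

144475.07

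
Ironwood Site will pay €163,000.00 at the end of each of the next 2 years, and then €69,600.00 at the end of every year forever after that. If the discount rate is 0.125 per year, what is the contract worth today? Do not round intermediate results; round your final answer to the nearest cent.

€713619.75

PV of 2-year annuity: €163,000.00 × [1 − (1+0.125)^−2] / 0.125 = 273679.01235
Perpetuity value at year 2: €69,600.00 / 0.125 = 556800.00000
PV of perpetuity: 556800.00000 / (1+0.125)^2 = 439940.74074
Total PV = 273679.01235 + 439940.74074 = 713619.75309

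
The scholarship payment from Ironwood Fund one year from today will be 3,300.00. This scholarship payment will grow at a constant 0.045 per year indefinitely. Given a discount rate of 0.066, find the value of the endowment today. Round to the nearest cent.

Growing perpetuity: P = D₁ / (r − g) = 3,300.0000 / (0.066 − 0.045) = 157,142.86

157142.86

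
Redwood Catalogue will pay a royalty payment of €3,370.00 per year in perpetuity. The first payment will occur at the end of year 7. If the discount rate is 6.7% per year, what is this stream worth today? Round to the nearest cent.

Value at end of year 6: C / r = €3,370.00 / 0.067 = €50,298.5075
Discount to today: PV = €50,298.5075 / (1 + 0.067)^6 = €50,298.5075 / 1.475661 = €34,085.41

€34085.41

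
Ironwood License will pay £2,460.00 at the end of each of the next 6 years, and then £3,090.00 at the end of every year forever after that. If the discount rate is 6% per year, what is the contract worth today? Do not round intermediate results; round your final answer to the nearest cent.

PV of 6-year annuity: £2,460.00 × [1 − (1+0.06)^−6] / 0.06 = 12096.61784
Perpetuity value at year 6: £3,090.00 / 0.06 = 51500.00000
PV of perpetuity: 51500.00000 / (1+0.06)^6 = 36305.46783
Total PV = 12096.61784 + 36305.46783 = 48402.08567

£48402.09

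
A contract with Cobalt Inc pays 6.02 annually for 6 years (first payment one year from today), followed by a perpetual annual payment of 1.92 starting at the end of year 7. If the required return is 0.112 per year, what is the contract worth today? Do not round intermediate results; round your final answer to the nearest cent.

PV of 6-year annuity: 6.02 × [1 − (1+0.112)^−6] / 0.112 = 25.32177
Perpetuity value at year 6: 1.92 / 0.112 = 17.14286
PV of perpetuity: 17.14286 / (1+0.112)^6 = 9.06681
Total PV = 25.32177 + 9.06681 = 34.38858

34.39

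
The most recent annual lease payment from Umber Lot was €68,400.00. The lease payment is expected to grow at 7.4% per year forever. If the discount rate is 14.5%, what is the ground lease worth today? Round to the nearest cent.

€1034670.42

D₁ = D₀ × (1 + g) = €68,400.00 × 1.074 = €73,461.6000
Growing perpetuity: P = D₁ / (r − g) = €73,461.6000 / (0.145 − 0.074) = €1,034,670.42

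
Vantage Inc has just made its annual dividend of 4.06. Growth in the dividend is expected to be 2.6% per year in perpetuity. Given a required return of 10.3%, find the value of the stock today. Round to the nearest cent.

54.10

D₁ = D₀ × (1 + g) = 4.06 × 1.026 = 4.1656
Growing perpetuity: P = D₁ / (r − g) = 4.1656 / (0.103 − 0.026) = 54.10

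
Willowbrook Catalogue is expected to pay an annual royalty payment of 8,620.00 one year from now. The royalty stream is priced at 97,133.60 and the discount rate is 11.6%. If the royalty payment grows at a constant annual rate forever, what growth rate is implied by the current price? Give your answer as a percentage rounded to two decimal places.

P = D₁/(r−g) ⇒ g = r − D₁/P = 0.116 − 8,620.00/97,133.60 = 0.027256

2.73%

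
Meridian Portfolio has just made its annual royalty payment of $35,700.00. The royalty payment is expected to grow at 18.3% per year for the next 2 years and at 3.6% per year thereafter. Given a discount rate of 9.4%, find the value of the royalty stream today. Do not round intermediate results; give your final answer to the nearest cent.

$825998.82

D_1 = 42233.10000
D_2 = 49961.75730
Terminal value at year 2: TV = D_2×(1+g_2)/(r−g_2) = 51760.38056/0.058 = 892420.35453
P_0 = D_1/(1+r)^1 + D_2/(1+r)^2 + TV/(1+r)^2
    = 38604.29616 + 41744.86504 + 745649.65838 = 825998.81958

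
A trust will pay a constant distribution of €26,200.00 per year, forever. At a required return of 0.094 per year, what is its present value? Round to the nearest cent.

€278723.40

Level perpetuity: PV = C / r = €26,200.00 / 0.094 = €278,723.40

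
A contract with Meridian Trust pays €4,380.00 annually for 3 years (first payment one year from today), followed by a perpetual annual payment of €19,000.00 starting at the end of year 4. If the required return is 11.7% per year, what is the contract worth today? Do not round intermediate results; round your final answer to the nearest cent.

PV of 3-year annuity: €4,380.00 × [1 − (1+0.117)^−3] / 0.117 = 10574.49216
Perpetuity value at year 3: €19,000.00 / 0.117 = 162393.16239
PV of perpetuity: 162393.16239 / (1+0.117)^3 = 116522.07769
Total PV = 10574.49216 + 116522.07769 = 127096.56985

€127096.57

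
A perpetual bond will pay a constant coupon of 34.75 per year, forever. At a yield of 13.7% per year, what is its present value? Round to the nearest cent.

Level perpetuity: PV = C / r = 34.75 / 0.137 = 253.65

253.65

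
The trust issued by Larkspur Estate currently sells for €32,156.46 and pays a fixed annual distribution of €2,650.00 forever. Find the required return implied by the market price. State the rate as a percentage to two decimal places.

P = C/r ⇒ r = C/P = €2,650.00/€32,156.46 = 0.082410

8.24%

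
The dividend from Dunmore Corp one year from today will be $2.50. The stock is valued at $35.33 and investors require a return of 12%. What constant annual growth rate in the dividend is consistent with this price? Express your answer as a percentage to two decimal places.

P = D₁/(r−g) ⇒ g = r − D₁/P = 0.12 − $2.50/$35.33 = 0.049239

4.92%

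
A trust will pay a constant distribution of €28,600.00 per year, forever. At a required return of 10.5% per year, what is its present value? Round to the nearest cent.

€272380.95

Level perpetuity: PV = C / r = €28,600.00 / 0.105 = €272,380.95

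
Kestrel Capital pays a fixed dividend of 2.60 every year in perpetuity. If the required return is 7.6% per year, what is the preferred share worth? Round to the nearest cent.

34.21

Level perpetuity: PV = C / r = 2.60 / 0.076 = 34.21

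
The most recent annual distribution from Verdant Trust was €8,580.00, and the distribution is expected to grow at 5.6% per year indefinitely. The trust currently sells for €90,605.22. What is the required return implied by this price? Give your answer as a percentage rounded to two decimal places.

15.60%

D₁ = €8,580.00 × 1.056 = €9,060.4800
P = D₁/(r − g) ⇒ r = D₁/P + g = €9,060.4800/€90,605.22 + 0.056 = 0.100000 + 0.056 = 0.156000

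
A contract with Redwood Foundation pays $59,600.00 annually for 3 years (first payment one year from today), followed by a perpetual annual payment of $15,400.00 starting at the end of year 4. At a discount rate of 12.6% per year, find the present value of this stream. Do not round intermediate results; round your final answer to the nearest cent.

$227298.11

PV of 3-year annuity: $59,600.00 × [1 − (1+0.126)^−3] / 0.126 = 141686.03889
Perpetuity value at year 3: $15,400.00 / 0.126 = 122222.22222
PV of perpetuity: 122222.22222 / (1+0.126)^3 = 85612.07123
Total PV = 141686.03889 + 85612.07123 = 227298.11012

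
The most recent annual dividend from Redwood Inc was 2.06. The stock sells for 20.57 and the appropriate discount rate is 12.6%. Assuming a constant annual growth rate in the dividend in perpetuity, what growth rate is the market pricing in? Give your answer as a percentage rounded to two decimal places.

P = D₀(1+g)/(r−g) ⇒ P(r−g) = D₀(1+g) ⇒ g(P+D₀) = P·r − D₀
g = (P·r − D₀)/(P + D₀) = (20.57×0.126 − 2.06) / (20.57 + 2.06) = 0.023501

2.35%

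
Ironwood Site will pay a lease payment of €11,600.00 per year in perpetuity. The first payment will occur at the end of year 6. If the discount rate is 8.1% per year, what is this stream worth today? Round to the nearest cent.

€97016.25

Value at end of year 5: C / r = €11,600.00 / 0.081 = €143,209.8765
Discount to today: PV = €143,209.8765 / (1 + 0.081)^5 = €143,209.8765 / 1.476143 = €97,016.25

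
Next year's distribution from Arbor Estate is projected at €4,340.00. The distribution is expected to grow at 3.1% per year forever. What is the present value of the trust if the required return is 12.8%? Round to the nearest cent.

€44742.27

Growing perpetuity: P = D₁ / (r − g) = €4,340.0000 / (0.128 − 0.031) = €44,742.27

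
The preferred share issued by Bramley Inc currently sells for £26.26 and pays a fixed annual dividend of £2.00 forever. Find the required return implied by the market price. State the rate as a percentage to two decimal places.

7.62%

P = C/r ⇒ r = C/P = £2.00/£26.26 = 0.076161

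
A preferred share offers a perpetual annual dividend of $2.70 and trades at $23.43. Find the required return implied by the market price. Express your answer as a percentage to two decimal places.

P = C/r ⇒ r = C/P = $2.70/$23.43 = 0.115237

11.52%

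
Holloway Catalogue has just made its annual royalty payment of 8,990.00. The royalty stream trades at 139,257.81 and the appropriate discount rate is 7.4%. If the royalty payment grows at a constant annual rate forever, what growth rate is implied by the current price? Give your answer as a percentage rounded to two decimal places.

0.89%

P = D₀(1+g)/(r−g) ⇒ P(r−g) = D₀(1+g) ⇒ g(P+D₀) = P·r − D₀
g = (P·r − D₀)/(P + D₀) = (139,257.81×0.074 − 8,990.00) / (139,257.81 + 8,990.00) = 0.008871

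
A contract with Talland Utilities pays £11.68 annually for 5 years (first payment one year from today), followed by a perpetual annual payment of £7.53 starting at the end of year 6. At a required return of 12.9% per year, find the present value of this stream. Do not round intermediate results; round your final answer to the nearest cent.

£73.00

PV of 5-year annuity: £11.68 × [1 − (1+0.129)^−5] / 0.129 = 41.18170
Perpetuity value at year 5: £7.53 / 0.129 = 58.37209
PV of perpetuity: 58.37209 / (1+0.129)^5 = 31.82259
Total PV = 41.18170 + 31.82259 = 73.00429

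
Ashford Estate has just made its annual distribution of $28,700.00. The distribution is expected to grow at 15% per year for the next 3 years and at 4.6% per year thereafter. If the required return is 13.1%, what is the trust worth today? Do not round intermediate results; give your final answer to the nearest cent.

D_1 = 33005.00000
D_2 = 37955.75000
D_3 = 43649.11250
Terminal value at year 3: TV = D_3×(1+g_2)/(r−g_2) = 45656.97168/0.085 = 537140.84324
P_0 = D_1/(1+r)^1 + D_2/(1+r)^2 + D_3/(1+r)^3 + TV/(1+r)^3
    = 29182.13970 + 29672.37900 + 30170.85398 + 371278.97961 = 460304.35230

$460304.35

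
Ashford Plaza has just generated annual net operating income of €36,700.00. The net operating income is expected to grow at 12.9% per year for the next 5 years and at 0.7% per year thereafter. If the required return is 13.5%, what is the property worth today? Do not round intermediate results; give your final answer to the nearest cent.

D_1 = 41434.30000
D_2 = 46779.32470
D_3 = 52813.85759
D_4 = 59626.84521
D_5 = 67318.70825
Terminal value at year 5: TV = D_5×(1+g_2)/(r−g_2) = 67789.93921/0.128 = 529608.90004
P_0 = D_1/(1+r)^1 + D_2/(1+r)^2 + D_3/(1+r)^3 + D_4/(1+r)^4 + D_5/(1+r)^5 + TV/(1+r)^5
    = 36505.99119 + 36313.00798 + 36121.04494 + 35930.09668 + 35740.15785 + 281174.52305 = 461784.82169

€461784.82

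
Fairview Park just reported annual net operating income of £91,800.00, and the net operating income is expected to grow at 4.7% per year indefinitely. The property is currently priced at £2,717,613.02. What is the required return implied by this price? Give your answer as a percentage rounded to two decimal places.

D₁ = £91,800.00 × 1.047 = £96,114.6000
P = D₁/(r − g) ⇒ r = D₁/P + g = £96,114.6000/£2,717,613.02 + 0.047 = 0.035367 + 0.047 = 0.082367

8.24%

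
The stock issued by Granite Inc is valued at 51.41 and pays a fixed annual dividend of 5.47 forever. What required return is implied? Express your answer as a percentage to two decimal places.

P = C/r ⇒ r = C/P = 5.47/51.41 = 0.106400

10.64%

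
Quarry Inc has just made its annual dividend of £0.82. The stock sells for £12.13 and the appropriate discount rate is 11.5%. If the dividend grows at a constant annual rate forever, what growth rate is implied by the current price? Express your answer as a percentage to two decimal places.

4.44%

P = D₀(1+g)/(r−g) ⇒ P(r−g) = D₀(1+g) ⇒ g(P+D₀) = P·r − D₀
g = (P·r − D₀)/(P + D₀) = (£12.13×0.115 − £0.82) / (£12.13 + £0.82) = 0.044398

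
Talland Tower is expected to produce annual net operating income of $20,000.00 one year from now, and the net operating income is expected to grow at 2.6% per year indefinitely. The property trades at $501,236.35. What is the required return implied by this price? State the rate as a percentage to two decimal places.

6.59%

P = D₁/(r − g) ⇒ r = D₁/P + g = $20,000.0000/$501,236.35 + 0.026 = 0.039901 + 0.026 = 0.065901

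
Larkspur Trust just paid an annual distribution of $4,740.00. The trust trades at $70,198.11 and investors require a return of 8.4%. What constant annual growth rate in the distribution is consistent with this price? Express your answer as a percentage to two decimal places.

P = D₀(1+g)/(r−g) ⇒ P(r−g) = D₀(1+g) ⇒ g(P+D₀) = P·r − D₀
g = (P·r − D₀)/(P + D₀) = ($70,198.11×0.084 − $4,740.00) / ($70,198.11 + $4,740.00) = 0.015435

1.54%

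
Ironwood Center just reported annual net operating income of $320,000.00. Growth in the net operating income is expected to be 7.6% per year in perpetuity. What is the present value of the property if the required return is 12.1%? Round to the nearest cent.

D₁ = D₀ × (1 + g) = $320,000.00 × 1.076 = $344,320.0000
Growing perpetuity: P = D₁ / (r − g) = $344,320.0000 / (0.121 − 0.076) = $7,651,555.56

$7651555.56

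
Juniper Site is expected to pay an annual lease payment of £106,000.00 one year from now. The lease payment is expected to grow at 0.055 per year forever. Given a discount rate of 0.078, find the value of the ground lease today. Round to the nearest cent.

Growing perpetuity: P = D₁ / (r − g) = £106,000.0000 / (0.078 − 0.055) = £4,608,695.65

£4608695.65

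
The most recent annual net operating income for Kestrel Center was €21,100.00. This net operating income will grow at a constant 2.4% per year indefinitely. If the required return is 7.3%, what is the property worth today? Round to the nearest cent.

€440946.94

D₁ = D₀ × (1 + g) = €21,100.00 × 1.024 = €21,606.4000
Growing perpetuity: P = D₁ / (r − g) = €21,606.4000 / (0.073 − 0.024) = €440,946.94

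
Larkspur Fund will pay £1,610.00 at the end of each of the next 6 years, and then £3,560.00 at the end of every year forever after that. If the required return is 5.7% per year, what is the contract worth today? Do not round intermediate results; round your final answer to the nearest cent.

PV of 6-year annuity: £1,610.00 × [1 − (1+0.057)^−6] / 0.057 = 7992.06683
Perpetuity value at year 6: £3,560.00 / 0.057 = 62456.14035
PV of perpetuity: 62456.14035 / (1+0.057)^6 = 44784.24102
Total PV = 7992.06683 + 44784.24102 = 52776.30785

£52776.31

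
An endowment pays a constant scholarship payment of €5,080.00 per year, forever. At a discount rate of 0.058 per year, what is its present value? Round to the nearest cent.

Level perpetuity: PV = C / r = €5,080.00 / 0.058 = €87,586.21

€87586.21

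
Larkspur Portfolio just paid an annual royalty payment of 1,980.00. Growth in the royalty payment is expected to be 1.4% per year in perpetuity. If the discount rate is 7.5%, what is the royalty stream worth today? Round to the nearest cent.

D₁ = D₀ × (1 + g) = 1,980.00 × 1.014 = 2,007.7200
Growing perpetuity: P = D₁ / (r − g) = 2,007.7200 / (0.075 − 0.014) = 32,913.44

32913.44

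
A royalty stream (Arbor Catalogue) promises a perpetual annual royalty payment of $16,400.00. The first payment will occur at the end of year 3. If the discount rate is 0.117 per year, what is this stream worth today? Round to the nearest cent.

Value at end of year 2: C / r = $16,400.00 / 0.117 = $140,170.9402
Discount to today: PV = $140,170.9402 / (1 + 0.117)^2 = $140,170.9402 / 1.247689 = $112,344.45

$112344.45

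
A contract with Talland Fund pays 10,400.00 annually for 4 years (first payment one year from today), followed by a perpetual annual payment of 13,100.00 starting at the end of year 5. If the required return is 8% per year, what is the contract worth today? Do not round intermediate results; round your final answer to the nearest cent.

154807.26

PV of 4-year annuity: 10,400.00 × [1 − (1+0.08)^−4] / 0.08 = 34446.11914
Perpetuity value at year 4: 13,100.00 / 0.08 = 163750.00000
PV of perpetuity: 163750.00000 / (1+0.08)^4 = 120361.13840
Total PV = 34446.11914 + 120361.13840 = 154807.25753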